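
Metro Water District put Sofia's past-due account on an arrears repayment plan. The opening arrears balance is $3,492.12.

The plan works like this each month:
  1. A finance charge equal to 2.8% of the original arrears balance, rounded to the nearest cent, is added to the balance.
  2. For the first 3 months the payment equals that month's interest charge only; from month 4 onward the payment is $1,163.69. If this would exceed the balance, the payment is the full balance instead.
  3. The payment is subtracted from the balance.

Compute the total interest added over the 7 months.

Month 1: opening $3,492.12; interest $97.78 → $3,589.90; payment $97.78; balance $3,492.12
Month 2: opening $3,492.12; interest $97.78 → $3,589.90; payment $97.78; balance $3,492.12
Month 3: opening $3,492.12; interest $97.78 → $3,589.90; payment $97.78; balance $3,492.12
Month 4: opening $3,492.12; interest $97.78 → $3,589.90; payment $1,163.69; balance $2,426.21
Month 5: opening $2,426.21; interest $97.78 → $2,523.99; payment $1,163.69; balance $1,360.30
Month 6: opening $1,360.30; interest $97.78 → $1,458.08; payment $1,163.69; balance $294.39
Month 7: opening $294.39; interest $97.78 → $392.17; payment $392.17; balance $0.00
Total interest: $97.78 + $97.78 + $97.78 + $97.78 + $97.78 + $97.78 + $97.78 = $684.46

$684.46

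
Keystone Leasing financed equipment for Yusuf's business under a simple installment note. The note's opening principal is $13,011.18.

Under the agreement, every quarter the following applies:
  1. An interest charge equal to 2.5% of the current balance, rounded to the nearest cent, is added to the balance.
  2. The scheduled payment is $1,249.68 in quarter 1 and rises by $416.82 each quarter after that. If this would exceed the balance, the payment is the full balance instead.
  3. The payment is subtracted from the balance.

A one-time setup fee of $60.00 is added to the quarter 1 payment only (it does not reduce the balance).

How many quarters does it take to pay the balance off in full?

Quarter 1: $13,011.18 +$325.28 interest = $13,336.46; pay $1,249.68 (+ $60.00 fee) → $12,086.78
Quarter 2: $12,086.78 +$302.17 interest = $12,388.95; pay $1,666.50 → $10,722.45
Quarter 3: $10,722.45 +$268.06 interest = $10,990.51; pay $2,083.32 → $8,907.19
Quarter 4: $8,907.19 +$222.68 interest = $9,129.87; pay $2,500.14 → $6,629.73
Quarter 5: $6,629.73 +$165.74 interest = $6,795.47; pay $2,916.96 → $3,878.51
Quarter 6: $3,878.51 +$96.96 interest = $3,975.47; pay $3,333.78 → $641.69
Quarter 7: $641.69 +$16.04 interest = $657.73; pay $657.73 → $0.00
Balance reaches $0.00 in quarter 7.

7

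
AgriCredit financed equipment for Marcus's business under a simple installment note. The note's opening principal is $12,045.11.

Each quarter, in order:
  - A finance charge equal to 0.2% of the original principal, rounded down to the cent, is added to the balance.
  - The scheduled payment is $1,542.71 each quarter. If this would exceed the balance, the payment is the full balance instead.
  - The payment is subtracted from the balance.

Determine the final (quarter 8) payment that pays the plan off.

Quarter 1: $12,045.11 +$24.09 interest = $12,069.20; pay $1,542.71 → $10,526.49
Quarter 2: $10,526.49 +$24.09 interest = $10,550.58; pay $1,542.71 → $9,007.87
Quarter 3: $9,007.87 +$24.09 interest = $9,031.96; pay $1,542.71 → $7,489.25
Quarter 4: $7,489.25 +$24.09 interest = $7,513.34; pay $1,542.71 → $5,970.63
Quarter 5: $5,970.63 +$24.09 interest = $5,994.72; pay $1,542.71 → $4,452.01
Quarter 6: $4,452.01 +$24.09 interest = $4,476.10; pay $1,542.71 → $2,933.39
Quarter 7: $2,933.39 +$24.09 interest = $2,957.48; pay $1,542.71 → $1,414.77
Quarter 8: $1,414.77 +$24.09 interest = $1,438.86; pay $1,438.86 → $0.00

$1,438.86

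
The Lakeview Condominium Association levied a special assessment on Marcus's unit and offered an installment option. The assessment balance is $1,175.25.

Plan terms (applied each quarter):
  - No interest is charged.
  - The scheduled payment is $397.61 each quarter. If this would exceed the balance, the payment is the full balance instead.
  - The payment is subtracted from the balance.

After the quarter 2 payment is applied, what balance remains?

Quarter 1: opening $1,175.25; payment $397.61; balance $777.64
Quarter 2: opening $777.64; payment $397.61; balance $380.03

$380.03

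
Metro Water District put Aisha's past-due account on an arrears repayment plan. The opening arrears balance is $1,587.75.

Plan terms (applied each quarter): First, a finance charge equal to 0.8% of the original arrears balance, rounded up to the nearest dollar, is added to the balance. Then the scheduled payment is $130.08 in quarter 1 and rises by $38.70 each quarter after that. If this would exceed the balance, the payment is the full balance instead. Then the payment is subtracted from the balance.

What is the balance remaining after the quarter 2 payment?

$1,314.89

Quarter 1: opening $1,587.75; interest $13.00 → $1,600.75; payment $130.08; balance $1,470.67
Quarter 2: opening $1,470.67; interest $13.00 → $1,483.67; payment $168.78; balance $1,314.89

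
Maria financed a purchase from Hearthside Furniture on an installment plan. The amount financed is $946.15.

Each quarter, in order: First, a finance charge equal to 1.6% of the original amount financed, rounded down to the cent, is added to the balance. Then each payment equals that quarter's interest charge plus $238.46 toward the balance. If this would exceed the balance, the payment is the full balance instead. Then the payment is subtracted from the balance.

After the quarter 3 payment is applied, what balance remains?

Quarter 1: $946.15 +$15.13 interest = $961.28; pay $253.59 → $707.69
Quarter 2: $707.69 +$15.13 interest = $722.82; pay $253.59 → $469.23
Quarter 3: $469.23 +$15.13 interest = $484.36; pay $253.59 → $230.77

$230.77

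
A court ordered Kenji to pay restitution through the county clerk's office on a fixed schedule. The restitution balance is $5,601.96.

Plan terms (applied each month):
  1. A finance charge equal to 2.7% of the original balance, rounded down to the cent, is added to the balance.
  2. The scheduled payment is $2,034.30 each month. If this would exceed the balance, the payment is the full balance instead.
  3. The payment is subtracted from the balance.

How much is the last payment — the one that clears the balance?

Month 1: opening $5,601.96; interest $151.25 → $5,753.21; payment $2,034.30; balance $3,718.91
Month 2: opening $3,718.91; interest $151.25 → $3,870.16; payment $2,034.30; balance $1,835.86
Month 3: opening $1,835.86; interest $151.25 → $1,987.11; payment $1,987.11; balance $0.00

$1,987.11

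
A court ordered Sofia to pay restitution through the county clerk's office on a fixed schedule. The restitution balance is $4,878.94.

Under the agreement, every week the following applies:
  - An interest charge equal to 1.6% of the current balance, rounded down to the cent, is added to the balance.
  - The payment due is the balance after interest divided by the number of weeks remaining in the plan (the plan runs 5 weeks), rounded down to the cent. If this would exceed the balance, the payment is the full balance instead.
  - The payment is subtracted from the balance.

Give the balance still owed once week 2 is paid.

# | Opening | Interest | Payment | End bal
1 | $4,878.94 | $78.06 | $991.40 | $3,965.60
2 | $3,965.60 | $63.44 | $1,007.26 | $3,021.78

$3,021.78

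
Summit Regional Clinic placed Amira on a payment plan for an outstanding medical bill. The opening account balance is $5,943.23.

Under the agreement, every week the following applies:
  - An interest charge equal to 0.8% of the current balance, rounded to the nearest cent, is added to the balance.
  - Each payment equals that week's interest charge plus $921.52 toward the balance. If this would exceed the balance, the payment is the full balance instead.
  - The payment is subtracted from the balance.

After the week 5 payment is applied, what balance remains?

$1,335.63

Week 1: $5,943.23 +$47.55 interest = $5,990.78; pay $969.07 → $5,021.71
Week 2: $5,021.71 +$40.17 interest = $5,061.88; pay $961.69 → $4,100.19
Week 3: $4,100.19 +$32.80 interest = $4,132.99; pay $954.32 → $3,178.67
Week 4: $3,178.67 +$25.43 interest = $3,204.10; pay $946.95 → $2,257.15
Week 5: $2,257.15 +$18.06 interest = $2,275.21; pay $939.58 → $1,335.63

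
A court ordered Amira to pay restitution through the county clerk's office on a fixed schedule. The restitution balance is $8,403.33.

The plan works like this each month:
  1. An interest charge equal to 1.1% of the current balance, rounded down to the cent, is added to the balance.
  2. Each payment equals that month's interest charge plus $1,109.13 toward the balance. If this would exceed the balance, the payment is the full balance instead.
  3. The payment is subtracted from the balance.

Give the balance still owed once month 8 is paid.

Month 1: $8,403.33 +$92.43 interest = $8,495.76; pay $1,201.56 → $7,294.20
Month 2: $7,294.20 +$80.23 interest = $7,374.43; pay $1,189.36 → $6,185.07
Month 3: $6,185.07 +$68.03 interest = $6,253.10; pay $1,177.16 → $5,075.94
Month 4: $5,075.94 +$55.83 interest = $5,131.77; pay $1,164.96 → $3,966.81
Month 5: $3,966.81 +$43.63 interest = $4,010.44; pay $1,152.76 → $2,857.68
Month 6: $2,857.68 +$31.43 interest = $2,889.11; pay $1,140.56 → $1,748.55
Month 7: $1,748.55 +$19.23 interest = $1,767.78; pay $1,128.36 → $639.42
Month 8: $639.42 +$7.03 interest = $646.45; pay $646.45 → $0.00

$0.00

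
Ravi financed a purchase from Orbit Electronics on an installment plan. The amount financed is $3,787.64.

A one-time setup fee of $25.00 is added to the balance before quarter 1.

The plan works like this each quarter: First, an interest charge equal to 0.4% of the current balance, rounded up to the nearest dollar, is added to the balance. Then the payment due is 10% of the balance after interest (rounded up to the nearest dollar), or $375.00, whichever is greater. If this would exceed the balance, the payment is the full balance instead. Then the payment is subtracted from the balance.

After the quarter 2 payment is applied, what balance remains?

Quarter 1: opening $3,812.64; interest $16.00 → $3,828.64; payment $383.00; balance $3,445.64
Quarter 2: opening $3,445.64; interest $14.00 → $3,459.64; payment $375.00; balance $3,084.64

$3,084.64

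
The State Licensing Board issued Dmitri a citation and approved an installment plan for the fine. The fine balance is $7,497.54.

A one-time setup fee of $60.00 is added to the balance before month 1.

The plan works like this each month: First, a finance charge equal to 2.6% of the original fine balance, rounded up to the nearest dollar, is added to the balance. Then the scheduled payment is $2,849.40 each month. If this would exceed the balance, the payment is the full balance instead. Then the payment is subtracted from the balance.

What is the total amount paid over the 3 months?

Month 1: opening $7,557.54; interest $195.00 → $7,752.54; payment $2,849.40; balance $4,903.14
Month 2: opening $4,903.14; interest $195.00 → $5,098.14; payment $2,849.40; balance $2,248.74
Month 3: opening $2,248.74; interest $195.00 → $2,443.74; payment $2,443.74; balance $0.00
Total paid: $8,142.54

$8,142.54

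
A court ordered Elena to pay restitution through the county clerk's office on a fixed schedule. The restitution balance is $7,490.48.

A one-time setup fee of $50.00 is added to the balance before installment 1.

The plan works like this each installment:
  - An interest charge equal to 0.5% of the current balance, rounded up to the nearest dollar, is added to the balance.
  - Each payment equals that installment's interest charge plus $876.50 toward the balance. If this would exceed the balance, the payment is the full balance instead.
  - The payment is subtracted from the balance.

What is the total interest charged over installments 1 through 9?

Installment 1: opening $7,540.48; interest $38.00 → $7,578.48; payment $914.50; balance $6,663.98
Installment 2: opening $6,663.98; interest $34.00 → $6,697.98; payment $910.50; balance $5,787.48
Installment 3: opening $5,787.48; interest $29.00 → $5,816.48; payment $905.50; balance $4,910.98
Installment 4: opening $4,910.98; interest $25.00 → $4,935.98; payment $901.50; balance $4,034.48
Installment 5: opening $4,034.48; interest $21.00 → $4,055.48; payment $897.50; balance $3,157.98
Installment 6: opening $3,157.98; interest $16.00 → $3,173.98; payment $892.50; balance $2,281.48
Installment 7: opening $2,281.48; interest $12.00 → $2,293.48; payment $888.50; balance $1,404.98
Installment 8: opening $1,404.98; interest $8.00 → $1,412.98; payment $884.50; balance $528.48
Installment 9: opening $528.48; interest $3.00 → $531.48; payment $531.48; balance $0.00
Total interest: $38.00 + $34.00 + $29.00 + $25.00 + $21.00 + $16.00 + $12.00 + $8.00 + $3.00 = $186.00

$186.00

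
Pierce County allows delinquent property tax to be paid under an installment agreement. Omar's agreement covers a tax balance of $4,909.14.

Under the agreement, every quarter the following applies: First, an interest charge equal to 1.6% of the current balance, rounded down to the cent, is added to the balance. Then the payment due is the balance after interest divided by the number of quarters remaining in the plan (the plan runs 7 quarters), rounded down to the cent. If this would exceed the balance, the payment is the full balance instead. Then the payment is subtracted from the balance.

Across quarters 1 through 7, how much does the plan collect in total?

Quarter 1: $4,909.14 +$78.54 interest = $4,987.68; pay $712.52 → $4,275.16
Quarter 2: $4,275.16 +$68.40 interest = $4,343.56; pay $723.92 → $3,619.64
Quarter 3: $3,619.64 +$57.91 interest = $3,677.55; pay $735.51 → $2,942.04
Quarter 4: $2,942.04 +$47.07 interest = $2,989.11; pay $747.27 → $2,241.84
Quarter 5: $2,241.84 +$35.86 interest = $2,277.70; pay $759.23 → $1,518.47
Quarter 6: $1,518.47 +$24.29 interest = $1,542.76; pay $771.38 → $771.38
Quarter 7: $771.38 +$12.34 interest = $783.72; pay $783.72 → $0.00
Total paid: $5,233.55

$5,233.55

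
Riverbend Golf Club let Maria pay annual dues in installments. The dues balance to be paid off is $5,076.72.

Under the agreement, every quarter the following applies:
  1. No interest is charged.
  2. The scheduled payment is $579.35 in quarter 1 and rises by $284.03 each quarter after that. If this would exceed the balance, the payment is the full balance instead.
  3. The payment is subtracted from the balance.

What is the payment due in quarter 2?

Quarter 1: $5,076.72 − $579.35 → $4,497.37
Quarter 2: $4,497.37 − $863.38 → $3,633.99

$863.38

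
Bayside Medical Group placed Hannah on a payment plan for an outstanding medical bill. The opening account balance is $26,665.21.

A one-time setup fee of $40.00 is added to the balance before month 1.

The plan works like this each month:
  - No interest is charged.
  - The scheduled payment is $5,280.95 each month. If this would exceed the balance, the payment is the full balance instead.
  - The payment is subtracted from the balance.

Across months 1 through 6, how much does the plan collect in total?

$26,705.21

Month 1: $26,705.21 − $5,280.95 → $21,424.26
Month 2: $21,424.26 − $5,280.95 → $16,143.31
Month 3: $16,143.31 − $5,280.95 → $10,862.36
Month 4: $10,862.36 − $5,280.95 → $5,581.41
Month 5: $5,581.41 − $5,280.95 → $300.46
Month 6: $300.46 − $300.46 → $0.00
Total paid: $26,705.21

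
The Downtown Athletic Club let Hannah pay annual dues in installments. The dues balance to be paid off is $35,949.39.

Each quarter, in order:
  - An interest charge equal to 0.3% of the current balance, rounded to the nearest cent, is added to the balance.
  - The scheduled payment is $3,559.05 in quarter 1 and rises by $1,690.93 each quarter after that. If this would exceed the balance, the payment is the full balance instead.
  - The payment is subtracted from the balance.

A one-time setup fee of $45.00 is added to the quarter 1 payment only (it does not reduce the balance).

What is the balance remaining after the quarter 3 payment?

$20,486.83

# | Opening | Interest | Payment | Fee | End bal
1 | $35,949.39 | $107.85 | $3,559.05 | $45.00 | $32,498.19
2 | $32,498.19 | $97.49 | $5,249.98 | — | $27,345.70
3 | $27,345.70 | $82.04 | $6,940.91 | — | $20,486.83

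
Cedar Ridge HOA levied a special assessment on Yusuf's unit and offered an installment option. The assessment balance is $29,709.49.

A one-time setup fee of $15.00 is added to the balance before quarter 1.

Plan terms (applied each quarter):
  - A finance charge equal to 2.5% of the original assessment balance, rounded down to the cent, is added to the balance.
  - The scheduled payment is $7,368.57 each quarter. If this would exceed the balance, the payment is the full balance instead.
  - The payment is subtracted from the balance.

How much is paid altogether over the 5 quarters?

$33,438.14

# | Opening | Interest | Payment | End bal
1 | $29,724.49 | $742.73 | $7,368.57 | $23,098.65
2 | $23,098.65 | $742.73 | $7,368.57 | $16,472.81
3 | $16,472.81 | $742.73 | $7,368.57 | $9,846.97
4 | $9,846.97 | $742.73 | $7,368.57 | $3,221.13
5 | $3,221.13 | $742.73 | $3,963.86 | $0.00
Total paid: $33,438.14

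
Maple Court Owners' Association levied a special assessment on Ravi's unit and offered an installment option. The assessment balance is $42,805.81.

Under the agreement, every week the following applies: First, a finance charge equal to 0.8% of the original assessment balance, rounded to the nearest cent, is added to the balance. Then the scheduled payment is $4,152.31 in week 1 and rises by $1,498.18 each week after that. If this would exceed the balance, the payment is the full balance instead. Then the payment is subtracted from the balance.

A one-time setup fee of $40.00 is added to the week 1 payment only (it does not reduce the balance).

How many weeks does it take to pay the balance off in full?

6

Week 1: $42,805.81 +$342.45 interest = $43,148.26; pay $4,152.31 (+ $40.00 fee) → $38,995.95
Week 2: $38,995.95 +$342.45 interest = $39,338.40; pay $5,650.49 → $33,687.91
Week 3: $33,687.91 +$342.45 interest = $34,030.36; pay $7,148.67 → $26,881.69
Week 4: $26,881.69 +$342.45 interest = $27,224.14; pay $8,646.85 → $18,577.29
Week 5: $18,577.29 +$342.45 interest = $18,919.74; pay $10,145.03 → $8,774.71
Week 6: $8,774.71 +$342.45 interest = $9,117.16; pay $9,117.16 → $0.00
Balance reaches $0.00 in week 6.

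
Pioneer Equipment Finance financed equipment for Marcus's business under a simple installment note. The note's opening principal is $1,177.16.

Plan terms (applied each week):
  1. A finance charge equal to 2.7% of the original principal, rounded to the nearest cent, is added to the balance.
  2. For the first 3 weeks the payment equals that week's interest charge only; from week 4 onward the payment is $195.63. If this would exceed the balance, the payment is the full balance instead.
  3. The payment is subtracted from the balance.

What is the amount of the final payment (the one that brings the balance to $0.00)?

# | Opening | Interest | Payment | End bal
1 | $1,177.16 | $31.78 | $31.78 | $1,177.16
2 | $1,177.16 | $31.78 | $31.78 | $1,177.16
3 | $1,177.16 | $31.78 | $31.78 | $1,177.16
4 | $1,177.16 | $31.78 | $195.63 | $1,013.31
5 | $1,013.31 | $31.78 | $195.63 | $849.46
6 | $849.46 | $31.78 | $195.63 | $685.61
7 | $685.61 | $31.78 | $195.63 | $521.76
8 | $521.76 | $31.78 | $195.63 | $357.91
9 | $357.91 | $31.78 | $195.63 | $194.06
10 | $194.06 | $31.78 | $195.63 | $30.21
11 | $30.21 | $31.78 | $61.99 | $0.00

$61.99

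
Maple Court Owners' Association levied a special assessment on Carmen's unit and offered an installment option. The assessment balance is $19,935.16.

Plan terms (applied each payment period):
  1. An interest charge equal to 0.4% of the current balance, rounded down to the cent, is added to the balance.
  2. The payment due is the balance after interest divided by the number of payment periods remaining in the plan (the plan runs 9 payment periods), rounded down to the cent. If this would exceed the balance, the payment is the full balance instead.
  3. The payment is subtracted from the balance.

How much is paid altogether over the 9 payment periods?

$20,338.11

Payment period 1: $19,935.16 +$79.74 interest = $20,014.90; pay $2,223.87 → $17,791.03
Payment period 2: $17,791.03 +$71.16 interest = $17,862.19; pay $2,232.77 → $15,629.42
Payment period 3: $15,629.42 +$62.51 interest = $15,691.93; pay $2,241.70 → $13,450.23
Payment period 4: $13,450.23 +$53.80 interest = $13,504.03; pay $2,250.67 → $11,253.36
Payment period 5: $11,253.36 +$45.01 interest = $11,298.37; pay $2,259.67 → $9,038.70
Payment period 6: $9,038.70 +$36.15 interest = $9,074.85; pay $2,268.71 → $6,806.14
Payment period 7: $6,806.14 +$27.22 interest = $6,833.36; pay $2,277.78 → $4,555.58
Payment period 8: $4,555.58 +$18.22 interest = $4,573.80; pay $2,286.90 → $2,286.90
Payment period 9: $2,286.90 +$9.14 interest = $2,296.04; pay $2,296.04 → $0.00
Total paid: $20,338.11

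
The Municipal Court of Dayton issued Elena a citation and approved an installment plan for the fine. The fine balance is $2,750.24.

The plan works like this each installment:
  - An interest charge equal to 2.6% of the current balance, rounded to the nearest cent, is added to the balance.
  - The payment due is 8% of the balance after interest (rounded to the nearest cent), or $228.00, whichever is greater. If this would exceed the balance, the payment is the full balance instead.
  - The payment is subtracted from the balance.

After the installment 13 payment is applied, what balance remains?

Installment 1: opening $2,750.24; interest $71.51 → $2,821.75; payment $228.00; balance $2,593.75
Installment 2: opening $2,593.75; interest $67.44 → $2,661.19; payment $228.00; balance $2,433.19
Installment 3: opening $2,433.19; interest $63.26 → $2,496.45; payment $228.00; balance $2,268.45
Installment 4: opening $2,268.45; interest $58.98 → $2,327.43; payment $228.00; balance $2,099.43
Installment 5: opening $2,099.43; interest $54.59 → $2,154.02; payment $228.00; balance $1,926.02
Installment 6: opening $1,926.02; interest $50.08 → $1,976.10; payment $228.00; balance $1,748.10
Installment 7: opening $1,748.10; interest $45.45 → $1,793.55; payment $228.00; balance $1,565.55
Installment 8: opening $1,565.55; interest $40.70 → $1,606.25; payment $228.00; balance $1,378.25
Installment 9: opening $1,378.25; interest $35.83 → $1,414.08; payment $228.00; balance $1,186.08
Installment 10: opening $1,186.08; interest $30.84 → $1,216.92; payment $228.00; balance $988.92
Installment 11: opening $988.92; interest $25.71 → $1,014.63; payment $228.00; balance $786.63
Installment 12: opening $786.63; interest $20.45 → $807.08; payment $228.00; balance $579.08
Installment 13: opening $579.08; interest $15.06 → $594.14; payment $228.00; balance $366.14

$366.14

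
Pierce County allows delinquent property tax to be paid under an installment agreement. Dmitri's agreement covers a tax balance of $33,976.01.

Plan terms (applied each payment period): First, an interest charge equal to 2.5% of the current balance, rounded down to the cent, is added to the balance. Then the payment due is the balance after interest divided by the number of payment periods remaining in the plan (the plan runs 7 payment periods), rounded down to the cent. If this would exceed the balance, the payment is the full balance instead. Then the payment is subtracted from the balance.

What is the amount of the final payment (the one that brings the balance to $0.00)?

# | Opening | Interest | Payment | End bal
1 | $33,976.01 | $849.40 | $4,975.05 | $29,850.36
2 | $29,850.36 | $746.25 | $5,099.43 | $25,497.18
3 | $25,497.18 | $637.42 | $5,226.92 | $20,907.68
4 | $20,907.68 | $522.69 | $5,357.59 | $16,072.78
5 | $16,072.78 | $401.81 | $5,491.53 | $10,983.06
6 | $10,983.06 | $274.57 | $5,628.81 | $5,628.82
7 | $5,628.82 | $140.72 | $5,769.54 | $0.00

$5,769.54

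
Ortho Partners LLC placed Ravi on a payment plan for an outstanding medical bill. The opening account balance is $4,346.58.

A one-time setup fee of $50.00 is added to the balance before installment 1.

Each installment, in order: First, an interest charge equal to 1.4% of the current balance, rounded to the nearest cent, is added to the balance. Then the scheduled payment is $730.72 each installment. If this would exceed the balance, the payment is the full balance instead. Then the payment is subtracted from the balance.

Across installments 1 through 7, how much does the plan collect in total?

$4,626.04

# | Opening | Interest | Payment | End bal
1 | $4,396.58 | $61.55 | $730.72 | $3,727.41
2 | $3,727.41 | $52.18 | $730.72 | $3,048.87
3 | $3,048.87 | $42.68 | $730.72 | $2,360.83
4 | $2,360.83 | $33.05 | $730.72 | $1,663.16
5 | $1,663.16 | $23.28 | $730.72 | $955.72
6 | $955.72 | $13.38 | $730.72 | $238.38
7 | $238.38 | $3.34 | $241.72 | $0.00
Total paid: $4,626.04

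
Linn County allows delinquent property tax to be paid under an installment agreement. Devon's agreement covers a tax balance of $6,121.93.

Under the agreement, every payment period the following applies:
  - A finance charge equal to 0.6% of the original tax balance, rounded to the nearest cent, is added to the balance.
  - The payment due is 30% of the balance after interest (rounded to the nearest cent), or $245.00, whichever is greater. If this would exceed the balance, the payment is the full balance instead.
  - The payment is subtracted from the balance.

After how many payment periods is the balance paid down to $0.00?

# | Opening | Interest | Payment | End bal
1 | $6,121.93 | $36.73 | $1,847.60 | $4,311.06
2 | $4,311.06 | $36.73 | $1,304.34 | $3,043.45
3 | $3,043.45 | $36.73 | $924.05 | $2,156.13
4 | $2,156.13 | $36.73 | $657.86 | $1,535.00
5 | $1,535.00 | $36.73 | $471.52 | $1,100.21
6 | $1,100.21 | $36.73 | $341.08 | $795.86
7 | $795.86 | $36.73 | $249.78 | $582.81
8 | $582.81 | $36.73 | $245.00 | $374.54
9 | $374.54 | $36.73 | $245.00 | $166.27
10 | $166.27 | $36.73 | $203.00 | $0.00
Balance reaches $0.00 in payment period 10.

10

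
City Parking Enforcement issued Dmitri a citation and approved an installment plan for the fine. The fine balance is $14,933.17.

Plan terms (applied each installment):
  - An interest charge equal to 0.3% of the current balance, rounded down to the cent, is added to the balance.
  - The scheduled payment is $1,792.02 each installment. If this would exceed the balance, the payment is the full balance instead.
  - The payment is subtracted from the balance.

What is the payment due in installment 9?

# | Opening | Interest | Payment | End bal
1 | $14,933.17 | $44.79 | $1,792.02 | $13,185.94
2 | $13,185.94 | $39.55 | $1,792.02 | $11,433.47
3 | $11,433.47 | $34.30 | $1,792.02 | $9,675.75
4 | $9,675.75 | $29.02 | $1,792.02 | $7,912.75
5 | $7,912.75 | $23.73 | $1,792.02 | $6,144.46
6 | $6,144.46 | $18.43 | $1,792.02 | $4,370.87
7 | $4,370.87 | $13.11 | $1,792.02 | $2,591.96
8 | $2,591.96 | $7.77 | $1,792.02 | $807.71
9 | $807.71 | $2.42 | $810.13 | $0.00

$810.13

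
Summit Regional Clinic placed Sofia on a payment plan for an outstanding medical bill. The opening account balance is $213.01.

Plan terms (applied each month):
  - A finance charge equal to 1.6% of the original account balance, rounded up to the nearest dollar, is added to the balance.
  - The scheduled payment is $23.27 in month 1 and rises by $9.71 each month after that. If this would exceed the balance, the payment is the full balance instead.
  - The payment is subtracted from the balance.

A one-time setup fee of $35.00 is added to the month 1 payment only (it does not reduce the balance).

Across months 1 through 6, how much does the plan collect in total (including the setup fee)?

$272.01

Month 1: opening $213.01; interest $4.00 → $217.01; payment $23.27 (+ $35.00 fee); balance $193.74
Month 2: opening $193.74; interest $4.00 → $197.74; payment $32.98; balance $164.76
Month 3: opening $164.76; interest $4.00 → $168.76; payment $42.69; balance $126.07
Month 4: opening $126.07; interest $4.00 → $130.07; payment $52.40; balance $77.67
Month 5: opening $77.67; interest $4.00 → $81.67; payment $62.11; balance $19.56
Month 6: opening $19.56; interest $4.00 → $23.56; payment $23.56; balance $0.00
Total paid: $272.01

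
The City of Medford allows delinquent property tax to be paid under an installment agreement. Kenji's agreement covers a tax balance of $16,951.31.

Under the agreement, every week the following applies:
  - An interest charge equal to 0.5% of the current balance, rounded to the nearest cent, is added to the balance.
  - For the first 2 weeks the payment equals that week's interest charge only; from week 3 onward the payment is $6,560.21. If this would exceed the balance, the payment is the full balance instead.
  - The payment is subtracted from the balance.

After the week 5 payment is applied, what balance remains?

# | Opening | Interest | Payment | End bal
1 | $16,951.31 | $84.76 | $84.76 | $16,951.31
2 | $16,951.31 | $84.76 | $84.76 | $16,951.31
3 | $16,951.31 | $84.76 | $6,560.21 | $10,475.86
4 | $10,475.86 | $52.38 | $6,560.21 | $3,968.03
5 | $3,968.03 | $19.84 | $3,987.87 | $0.00

$0.00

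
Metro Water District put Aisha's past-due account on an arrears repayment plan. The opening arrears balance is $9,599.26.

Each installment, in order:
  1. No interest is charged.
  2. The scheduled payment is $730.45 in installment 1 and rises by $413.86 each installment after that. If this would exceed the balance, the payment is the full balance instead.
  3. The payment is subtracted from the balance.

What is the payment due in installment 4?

Installment 1: $9,599.26 − $730.45 → $8,868.81
Installment 2: $8,868.81 − $1,144.31 → $7,724.50
Installment 3: $7,724.50 − $1,558.17 → $6,166.33
Installment 4: $6,166.33 − $1,972.03 → $4,194.30

$1,972.03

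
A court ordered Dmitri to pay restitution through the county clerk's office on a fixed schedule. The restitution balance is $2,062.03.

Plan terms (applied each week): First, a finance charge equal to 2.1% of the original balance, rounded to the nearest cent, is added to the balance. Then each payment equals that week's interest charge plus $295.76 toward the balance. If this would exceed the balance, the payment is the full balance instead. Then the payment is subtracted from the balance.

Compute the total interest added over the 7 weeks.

$303.10

Week 1: $2,062.03 +$43.30 interest = $2,105.33; pay $339.06 → $1,766.27
Week 2: $1,766.27 +$43.30 interest = $1,809.57; pay $339.06 → $1,470.51
Week 3: $1,470.51 +$43.30 interest = $1,513.81; pay $339.06 → $1,174.75
Week 4: $1,174.75 +$43.30 interest = $1,218.05; pay $339.06 → $878.99
Week 5: $878.99 +$43.30 interest = $922.29; pay $339.06 → $583.23
Week 6: $583.23 +$43.30 interest = $626.53; pay $339.06 → $287.47
Week 7: $287.47 +$43.30 interest = $330.77; pay $330.77 → $0.00
Total interest: $43.30 + $43.30 + $43.30 + $43.30 + $43.30 + $43.30 + $43.30 = $303.10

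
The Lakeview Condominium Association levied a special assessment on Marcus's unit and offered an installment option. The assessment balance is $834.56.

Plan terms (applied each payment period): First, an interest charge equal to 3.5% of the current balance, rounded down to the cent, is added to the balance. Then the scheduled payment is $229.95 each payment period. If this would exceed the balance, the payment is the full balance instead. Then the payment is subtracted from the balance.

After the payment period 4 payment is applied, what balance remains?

# | Opening | Interest | Payment | End bal
1 | $834.56 | $29.20 | $229.95 | $633.81
2 | $633.81 | $22.18 | $229.95 | $426.04
3 | $426.04 | $14.91 | $229.95 | $211.00
4 | $211.00 | $7.38 | $218.38 | $0.00

$0.00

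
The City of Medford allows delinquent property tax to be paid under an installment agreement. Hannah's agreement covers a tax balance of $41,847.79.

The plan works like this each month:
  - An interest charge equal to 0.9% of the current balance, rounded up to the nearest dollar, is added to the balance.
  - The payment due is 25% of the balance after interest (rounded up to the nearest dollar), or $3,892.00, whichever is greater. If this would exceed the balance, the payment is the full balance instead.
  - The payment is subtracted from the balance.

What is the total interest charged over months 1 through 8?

$1,334.00

Month 1: $41,847.79 +$377.00 interest = $42,224.79; pay $10,557.00 → $31,667.79
Month 2: $31,667.79 +$286.00 interest = $31,953.79; pay $7,989.00 → $23,964.79
Month 3: $23,964.79 +$216.00 interest = $24,180.79; pay $6,046.00 → $18,134.79
Month 4: $18,134.79 +$164.00 interest = $18,298.79; pay $4,575.00 → $13,723.79
Month 5: $13,723.79 +$124.00 interest = $13,847.79; pay $3,892.00 → $9,955.79
Month 6: $9,955.79 +$90.00 interest = $10,045.79; pay $3,892.00 → $6,153.79
Month 7: $6,153.79 +$56.00 interest = $6,209.79; pay $3,892.00 → $2,317.79
Month 8: $2,317.79 +$21.00 interest = $2,338.79; pay $2,338.79 → $0.00
Total interest: $377.00 + $286.00 + $216.00 + $164.00 + $124.00 + $90.00 + $56.00 + $21.00 = $1,334.00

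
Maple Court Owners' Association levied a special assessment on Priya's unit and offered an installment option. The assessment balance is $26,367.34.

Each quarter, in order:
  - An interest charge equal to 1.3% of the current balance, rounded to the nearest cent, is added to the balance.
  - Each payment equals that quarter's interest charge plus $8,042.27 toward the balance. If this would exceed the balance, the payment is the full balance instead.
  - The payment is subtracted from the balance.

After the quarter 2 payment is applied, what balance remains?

Quarter 1: opening $26,367.34; interest $342.78 → $26,710.12; payment $8,385.05; balance $18,325.07
Quarter 2: opening $18,325.07; interest $238.23 → $18,563.30; payment $8,280.50; balance $10,282.80

$10,282.80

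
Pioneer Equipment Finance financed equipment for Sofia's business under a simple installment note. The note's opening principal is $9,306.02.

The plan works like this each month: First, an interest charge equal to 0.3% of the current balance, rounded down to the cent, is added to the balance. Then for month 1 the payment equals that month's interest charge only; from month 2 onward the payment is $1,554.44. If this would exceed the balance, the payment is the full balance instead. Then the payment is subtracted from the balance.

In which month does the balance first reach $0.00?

8

# | Opening | Interest | Payment | End bal
1 | $9,306.02 | $27.91 | $27.91 | $9,306.02
2 | $9,306.02 | $27.91 | $1,554.44 | $7,779.49
3 | $7,779.49 | $23.33 | $1,554.44 | $6,248.38
4 | $6,248.38 | $18.74 | $1,554.44 | $4,712.68
5 | $4,712.68 | $14.13 | $1,554.44 | $3,172.37
6 | $3,172.37 | $9.51 | $1,554.44 | $1,627.44
7 | $1,627.44 | $4.88 | $1,554.44 | $77.88
8 | $77.88 | $0.23 | $78.11 | $0.00
Balance reaches $0.00 in month 8.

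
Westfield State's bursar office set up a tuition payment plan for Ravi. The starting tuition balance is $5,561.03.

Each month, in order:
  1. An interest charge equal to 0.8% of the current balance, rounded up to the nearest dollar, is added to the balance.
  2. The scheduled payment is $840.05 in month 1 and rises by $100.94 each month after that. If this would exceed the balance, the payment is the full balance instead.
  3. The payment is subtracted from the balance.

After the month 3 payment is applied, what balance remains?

Month 1: $5,561.03 +$45.00 interest = $5,606.03; pay $840.05 → $4,765.98
Month 2: $4,765.98 +$39.00 interest = $4,804.98; pay $940.99 → $3,863.99
Month 3: $3,863.99 +$31.00 interest = $3,894.99; pay $1,041.93 → $2,853.06

$2,853.06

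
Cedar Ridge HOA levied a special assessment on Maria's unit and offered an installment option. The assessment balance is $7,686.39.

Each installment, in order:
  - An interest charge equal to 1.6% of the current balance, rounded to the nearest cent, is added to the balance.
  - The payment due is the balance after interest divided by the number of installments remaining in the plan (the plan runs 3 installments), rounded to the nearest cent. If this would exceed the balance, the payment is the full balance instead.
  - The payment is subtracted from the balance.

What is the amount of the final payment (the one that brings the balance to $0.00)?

Installment 1: opening $7,686.39; interest $122.98 → $7,809.37; payment $2,603.12; balance $5,206.25
Installment 2: opening $5,206.25; interest $83.30 → $5,289.55; payment $2,644.78; balance $2,644.77
Installment 3: opening $2,644.77; interest $42.32 → $2,687.09; payment $2,687.09; balance $0.00

$2,687.09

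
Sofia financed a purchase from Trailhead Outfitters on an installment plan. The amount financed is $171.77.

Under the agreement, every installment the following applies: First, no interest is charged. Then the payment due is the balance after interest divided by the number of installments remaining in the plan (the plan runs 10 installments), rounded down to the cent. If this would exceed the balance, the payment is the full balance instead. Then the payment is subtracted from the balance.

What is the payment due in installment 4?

$17.18

# | Opening | Payment | End bal
1 | $171.77 | $17.17 | $154.60
2 | $154.60 | $17.17 | $137.43
3 | $137.43 | $17.17 | $120.26
4 | $120.26 | $17.18 | $103.08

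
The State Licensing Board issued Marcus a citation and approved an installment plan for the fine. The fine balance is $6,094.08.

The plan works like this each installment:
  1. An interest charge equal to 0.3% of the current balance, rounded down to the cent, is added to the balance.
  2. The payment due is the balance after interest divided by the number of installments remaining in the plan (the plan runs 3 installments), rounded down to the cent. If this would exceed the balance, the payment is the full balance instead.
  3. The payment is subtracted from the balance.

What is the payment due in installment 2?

$2,043.56

Installment 1: opening $6,094.08; interest $18.28 → $6,112.36; payment $2,037.45; balance $4,074.91
Installment 2: opening $4,074.91; interest $12.22 → $4,087.13; payment $2,043.56; balance $2,043.57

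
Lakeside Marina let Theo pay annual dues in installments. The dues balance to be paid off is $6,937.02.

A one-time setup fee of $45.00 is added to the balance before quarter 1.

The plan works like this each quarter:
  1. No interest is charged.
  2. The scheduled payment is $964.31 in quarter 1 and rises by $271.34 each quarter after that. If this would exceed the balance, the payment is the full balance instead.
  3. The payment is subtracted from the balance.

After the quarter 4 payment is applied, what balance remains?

# | Opening | Payment | End bal
1 | $6,982.02 | $964.31 | $6,017.71
2 | $6,017.71 | $1,235.65 | $4,782.06
3 | $4,782.06 | $1,506.99 | $3,275.07
4 | $3,275.07 | $1,778.33 | $1,496.74

$1,496.74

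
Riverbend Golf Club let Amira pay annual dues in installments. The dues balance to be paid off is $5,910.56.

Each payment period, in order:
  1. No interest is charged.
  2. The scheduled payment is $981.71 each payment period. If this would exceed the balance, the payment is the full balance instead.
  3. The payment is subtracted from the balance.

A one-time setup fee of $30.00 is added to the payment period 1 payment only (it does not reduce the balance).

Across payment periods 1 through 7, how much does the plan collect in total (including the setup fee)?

$5,940.56

Payment period 1: opening $5,910.56; payment $981.71 (+ $30.00 fee); balance $4,928.85
Payment period 2: opening $4,928.85; payment $981.71; balance $3,947.14
Payment period 3: opening $3,947.14; payment $981.71; balance $2,965.43
Payment period 4: opening $2,965.43; payment $981.71; balance $1,983.72
Payment period 5: opening $1,983.72; payment $981.71; balance $1,002.01
Payment period 6: opening $1,002.01; payment $981.71; balance $20.30
Payment period 7: opening $20.30; payment $20.30; balance $0.00
Total paid: $5,940.56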